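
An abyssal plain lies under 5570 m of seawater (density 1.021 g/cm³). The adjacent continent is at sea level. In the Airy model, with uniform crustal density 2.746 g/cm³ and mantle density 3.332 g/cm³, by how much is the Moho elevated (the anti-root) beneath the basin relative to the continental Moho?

For local isostatic compensation: replacing crust with seawater at the top is compensated by replacing crust with mantle at the base: d (ρ_c − ρ_w) = a (ρ_m − ρ_c).
a = d (ρ_c − ρ_w)/(ρ_m − ρ_c) = 5570 m × 1.725/0.586 = 16400 m.

16400 m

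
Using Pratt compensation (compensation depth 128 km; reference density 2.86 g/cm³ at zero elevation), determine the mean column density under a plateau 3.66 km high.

Pratt balance: ρ_ref D = ρ (D + h).
ρ = ρ_ref D/(D + h) = 2.86 × 128 km/(128 km + 3.66 km) = 2.78 g/cm³.

2.78 g/cm³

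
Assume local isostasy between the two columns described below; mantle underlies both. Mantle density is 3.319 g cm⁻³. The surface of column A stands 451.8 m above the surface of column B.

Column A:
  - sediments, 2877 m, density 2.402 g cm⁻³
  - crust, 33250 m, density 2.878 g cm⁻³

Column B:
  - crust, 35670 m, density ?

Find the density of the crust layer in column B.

Take the compensation level at the base of the deeper column (depth z_c below the surface of column A) and equate Σ ρ_i t_i down to z_c; mantle fills any gap and the z_c terms cancel.
Column A: 2877×2.402 + 33250×2.878 + (z_c − 36127)×3.319
Column B: 451.8×0 + 35670×ρ + (z_c − 451.8 − 35670)×3.319
The z_c×3.319 term appears on both sides and cancels. Collect the known terms of each column as K = Σ(ρt)_known − 3.319 × (depth of known layers): K_A = 102604.054 − 3.319×36127 = −17301.459; K_B = 0 − 3.319×(451.8 + 35670) = −119888.254.
Balance: K_A = K_B + 35670×ρ, so ρ = (K_A − K_B)/35670 = 102587/35670 = 2.88 g cm⁻³.

2.88 g cm⁻³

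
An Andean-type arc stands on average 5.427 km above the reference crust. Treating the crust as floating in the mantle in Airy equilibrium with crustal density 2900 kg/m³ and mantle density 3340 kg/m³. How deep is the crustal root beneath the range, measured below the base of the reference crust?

35.8 km

Isostatic balance requires: the weight of the topography is balanced by the buoyancy of the root, ρ_c h = (ρ_m − ρ_c) r.
r = h · ρ_c / (ρ_m − ρ_c) = 5.427 km × 2900 / (3340 − 2900) = 35.8 km.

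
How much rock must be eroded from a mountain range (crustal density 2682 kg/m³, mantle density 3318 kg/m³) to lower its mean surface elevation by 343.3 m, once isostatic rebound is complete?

Net drop Δ = e − u = e − e ρ_c/ρ_m = e (ρ_m − ρ_c)/ρ_m.
e = Δ ρ_m/(ρ_m − ρ_c) = 343.3 m × 3318/636 = 1790 m.

1790 m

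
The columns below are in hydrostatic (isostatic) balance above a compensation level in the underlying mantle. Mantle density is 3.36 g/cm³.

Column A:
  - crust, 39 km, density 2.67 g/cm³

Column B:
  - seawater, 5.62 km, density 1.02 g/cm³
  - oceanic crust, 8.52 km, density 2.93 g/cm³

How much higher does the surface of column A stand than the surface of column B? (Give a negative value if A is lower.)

For any compensation level in the mantle, the mantle terms cancel and isostasy reduces to e = (Σt_A − Σt_B) − (Σ(ρt)_A − Σ(ρt)_B) / ρ_m.
Σt_A = 39 km; Σt_B = 14.14 km; Σ(ρt)_A = 104.13; Σ(ρt)_B = 30.696 (in km·g/cm³).
e = (39 − 14.14) − (104.13 − 30.696) / 3.36 = 3 km.

3 km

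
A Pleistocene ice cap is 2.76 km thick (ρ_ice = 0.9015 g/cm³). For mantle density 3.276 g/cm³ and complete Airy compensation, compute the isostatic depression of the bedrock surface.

For local isostatic compensation: the ice load ρ_ice t is balanced by mantle displaced below, ρ_m s.
s = t ρ_ice / ρ_m = 2.76 km × 0.9015/3.276 = 0.76 km.

0.76 km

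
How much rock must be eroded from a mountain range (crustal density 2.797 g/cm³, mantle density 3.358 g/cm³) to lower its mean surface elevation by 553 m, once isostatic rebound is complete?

Net drop Δ = e − u = e − e ρ_c/ρ_m = e (ρ_m − ρ_c)/ρ_m.
e = Δ ρ_m/(ρ_m − ρ_c) = 553 m × 3.358/0.561 = 3310 m.

3310 m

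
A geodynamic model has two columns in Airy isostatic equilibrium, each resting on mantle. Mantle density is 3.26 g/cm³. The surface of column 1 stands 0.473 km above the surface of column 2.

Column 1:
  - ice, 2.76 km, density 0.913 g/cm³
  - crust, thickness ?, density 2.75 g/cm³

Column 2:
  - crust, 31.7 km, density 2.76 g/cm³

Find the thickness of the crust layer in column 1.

21.4 km

Take the compensation level at the base of the deeper column (depth z_c below the surface of column 1) and equate Σ ρ_i t_i down to z_c; mantle fills any gap and the z_c terms cancel.
Column 1: 2.76×0.913 + x×2.75 + (z_c − 2.76 − x)×3.26
Column 2: 0.473×0 + 31.7×2.76 + (z_c − 0.473 − 31.7)×3.26
The z_c×3.26 term appears on both sides and cancels. Collect the known terms of each column as K = Σ(ρt)_known − 3.26 × (depth of known layers): K_1 = 2.51988 − 3.26×2.76 = −6.47772; K_2 = 87.492 − 3.26×(0.473 + 31.7) = −17.39198.
Balance: K_1 − x×(3.26 − 2.75) = K_2, so x = (K_1 − K_2)/(3.26 − 2.75) = 10.9143/0.51 = 21.4 km.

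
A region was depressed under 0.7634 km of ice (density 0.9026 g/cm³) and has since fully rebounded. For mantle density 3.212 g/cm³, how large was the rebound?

Removing the load lets mantle flow back in; uplift u satisfies ρ_ice t = ρ_m u.
u = t ρ_ice/ρ_m = 0.7634 km × 0.9026/3.212 = 0.215 km.

0.215 km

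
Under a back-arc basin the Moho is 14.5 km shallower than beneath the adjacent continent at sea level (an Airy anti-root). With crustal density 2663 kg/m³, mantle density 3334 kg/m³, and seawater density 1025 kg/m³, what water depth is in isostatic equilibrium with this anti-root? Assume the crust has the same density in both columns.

5.94 km

Replacing a thickness d of crust by seawater at the top must be balanced by replacing crust with mantle at the base: d (ρ_c − ρ_w) = a (ρ_m − ρ_c).
d = a (ρ_m − ρ_c)/(ρ_c − ρ_w) = 14.5 km × 671/1638 = 5.94 km.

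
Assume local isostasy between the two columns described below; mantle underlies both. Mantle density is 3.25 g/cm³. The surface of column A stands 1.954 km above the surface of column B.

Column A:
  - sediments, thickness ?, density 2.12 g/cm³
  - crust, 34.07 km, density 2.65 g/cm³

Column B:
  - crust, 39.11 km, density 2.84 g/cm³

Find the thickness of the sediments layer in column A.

Take the compensation level at the base of the deeper column (depth z_c below the surface of column A) and equate Σ ρ_i t_i down to z_c; mantle fills any gap and the z_c terms cancel.
Column A: x×2.12 + 34.07×2.65 + (z_c − 34.07 − x)×3.25
Column B: 1.954×0 + 39.11×2.84 + (z_c − 1.954 − 39.11)×3.25
The z_c×3.25 term appears on both sides and cancels. Collect the known terms of each column as K = Σ(ρt)_known − 3.25 × (depth of known layers): K_A = 90.2855 − 3.25×34.07 = −20.442; K_B = 111.0724 − 3.25×(1.954 + 39.11) = −22.3856.
Balance: K_A − x×(3.25 − 2.12) = K_B, so x = (K_A − K_B)/(3.25 − 2.12) = 1.9436/1.13 = 1.72 km.

1.72 km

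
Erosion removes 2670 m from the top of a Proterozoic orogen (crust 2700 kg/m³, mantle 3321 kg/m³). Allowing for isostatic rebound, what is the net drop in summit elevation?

Rebound u = e ρ_c/ρ_m = 2670 m × 2700/3321 = 2171 m.
Net surface drop = e − u = 2670 m − 2171 m = e (ρ_m − ρ_c)/ρ_m = 499 m.

499 m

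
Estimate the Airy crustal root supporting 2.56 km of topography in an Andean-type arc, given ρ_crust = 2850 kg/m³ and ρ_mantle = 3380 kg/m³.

By Archimedes' principle applied to the lithosphere: the weight of the topography is balanced by the buoyancy of the root, ρ_c h = (ρ_m − ρ_c) r.
r = h · ρ_c / (ρ_m − ρ_c) = 2.56 km × 2850 / (3380 − 2850) = 13.8 km.

13.8 km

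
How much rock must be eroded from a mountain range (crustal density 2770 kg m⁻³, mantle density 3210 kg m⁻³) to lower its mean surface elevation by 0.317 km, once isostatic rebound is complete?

2.31 km

Net drop Δ = e − u = e − e ρ_c/ρ_m = e (ρ_m − ρ_c)/ρ_m.
e = Δ ρ_m/(ρ_m − ρ_c) = 0.317 km × 3210/440 = 2.31 km.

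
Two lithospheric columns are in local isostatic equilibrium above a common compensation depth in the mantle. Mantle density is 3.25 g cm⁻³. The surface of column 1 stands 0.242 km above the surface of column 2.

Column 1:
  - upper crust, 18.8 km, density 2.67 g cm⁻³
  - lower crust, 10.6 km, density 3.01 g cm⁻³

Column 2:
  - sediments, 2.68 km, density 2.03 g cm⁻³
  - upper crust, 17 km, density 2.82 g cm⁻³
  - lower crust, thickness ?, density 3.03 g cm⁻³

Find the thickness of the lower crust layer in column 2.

9.46 km

Take the compensation level at the base of the deeper column (depth z_c below the surface of column 1) and equate Σ ρ_i t_i down to z_c; mantle fills any gap and the z_c terms cancel.
Column 1: 18.8×2.67 + 10.6×3.01 + (z_c − 29.4)×3.25
Column 2: 0.242×0 + 2.68×2.03 + 17×2.82 + x×3.03 + (z_c − 0.242 − 19.68 − x)×3.25
The z_c×3.25 term appears on both sides and cancels. Collect the known terms of each column as K = Σ(ρt)_known − 3.25 × (depth of known layers): K_1 = 82.102 − 3.25×29.4 = −13.448; K_2 = 53.3804 − 3.25×(0.242 + 19.68) = −11.3661.
Balance: K_1 = K_2 − x×(3.25 − 3.03), so x = (K_2 − K_1)/(3.25 − 3.03) = 2.0819/0.22 = 9.46 km.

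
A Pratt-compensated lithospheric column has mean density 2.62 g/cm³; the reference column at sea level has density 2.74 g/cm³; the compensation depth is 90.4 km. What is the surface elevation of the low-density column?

4.14 km

ρ_ref D = ρ (D + h) → h = D (ρ_ref − ρ)/ρ.
h = 90.4 km × (2.74 − 2.62)/2.62 = 4.14 km.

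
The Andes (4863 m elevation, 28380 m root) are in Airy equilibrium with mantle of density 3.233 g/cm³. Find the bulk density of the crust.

ρ_c h = (ρ_m − ρ_c) r → ρ_c (h + r) = ρ_m r → ρ_c = ρ_m r / (h + r).
ρ_c = 3.233 × 28380 m / (4863 m + 28380 m) = 2.76 g/cm³.

2.76 g/cm³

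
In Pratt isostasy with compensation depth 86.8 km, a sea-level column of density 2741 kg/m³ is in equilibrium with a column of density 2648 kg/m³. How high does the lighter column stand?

3.05 km

ρ_ref D = ρ (D + h) → h = D (ρ_ref − ρ)/ρ.
h = 86.8 km × (2741 − 2648)/2648 = 3.05 km.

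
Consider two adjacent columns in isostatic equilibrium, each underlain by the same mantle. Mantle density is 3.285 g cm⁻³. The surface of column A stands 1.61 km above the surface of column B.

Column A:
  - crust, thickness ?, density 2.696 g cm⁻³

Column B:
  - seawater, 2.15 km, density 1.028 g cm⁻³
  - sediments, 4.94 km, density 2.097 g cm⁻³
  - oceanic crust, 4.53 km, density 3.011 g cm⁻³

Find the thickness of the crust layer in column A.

29.3 km

Take the compensation level at the base of the deeper column (depth z_c below the surface of column A) and equate Σ ρ_i t_i down to z_c; mantle fills any gap and the z_c terms cancel.
Column A: x×2.696 + (z_c − 0 − x)×3.285
Column B: 1.61×0 + 2.15×1.028 + 4.94×2.097 + 4.53×3.011 + (z_c − 1.61 − 11.62)×3.285
The z_c×3.285 term appears on both sides and cancels. Collect the known terms of each column as K = Σ(ρt)_known − 3.285 × (depth of known layers): K_A = 0 − 3.285×0 = 0; K_B = 26.20921 − 3.285×(1.61 + 11.62) = −17.25134.
Balance: K_A − x×(3.285 − 2.696) = K_B, so x = (K_A − K_B)/(3.285 − 2.696) = 17.2513/0.589 = 29.3 km.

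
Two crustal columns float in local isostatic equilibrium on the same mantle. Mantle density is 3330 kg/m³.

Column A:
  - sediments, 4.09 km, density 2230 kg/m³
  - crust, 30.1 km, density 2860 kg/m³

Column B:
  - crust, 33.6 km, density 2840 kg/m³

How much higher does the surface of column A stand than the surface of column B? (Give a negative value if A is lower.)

0.655 km

For any compensation level in the mantle, the mantle terms cancel and isostasy reduces to e = (Σt_A − Σt_B) − (Σ(ρt)_A − Σ(ρt)_B) / ρ_m.
Σt_A = 34.19 km; Σt_B = 33.6 km; Σ(ρt)_A = 95206.7; Σ(ρt)_B = 95424 (in km·kg/m³).
e = (34.19 − 33.6) − (95206.7 − 95424) / 3330 = 0.655 km.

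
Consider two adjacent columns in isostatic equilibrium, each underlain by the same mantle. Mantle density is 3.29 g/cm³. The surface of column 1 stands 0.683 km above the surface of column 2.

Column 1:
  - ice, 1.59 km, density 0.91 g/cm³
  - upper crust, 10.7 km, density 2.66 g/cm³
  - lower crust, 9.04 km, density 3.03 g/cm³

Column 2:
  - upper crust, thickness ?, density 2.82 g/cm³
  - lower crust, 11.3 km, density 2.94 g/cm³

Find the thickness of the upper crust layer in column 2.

14.2 km

Take the compensation level at the base of the deeper column (depth z_c below the surface of column 1) and equate Σ ρ_i t_i down to z_c; mantle fills any gap and the z_c terms cancel.
Column 1: 1.59×0.91 + 10.7×2.66 + 9.04×3.03 + (z_c − 21.33)×3.29
Column 2: 0.683×0 + x×2.82 + 11.3×2.94 + (z_c − 0.683 − 11.3 − x)×3.29
The z_c×3.29 term appears on both sides and cancels. Collect the known terms of each column as K = Σ(ρt)_known − 3.29 × (depth of known layers): K_1 = 57.3001 − 3.29×21.33 = −12.8756; K_2 = 33.222 − 3.29×(0.683 + 11.3) = −6.20207.
Balance: K_1 = K_2 − x×(3.29 − 2.82), so x = (K_2 − K_1)/(3.29 − 2.82) = 6.67353/0.47 = 14.2 km.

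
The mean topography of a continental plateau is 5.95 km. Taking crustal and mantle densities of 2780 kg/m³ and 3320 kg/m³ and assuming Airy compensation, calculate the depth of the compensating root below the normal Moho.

30.6 km

Balancing pressure at the compensation depth: the weight of the topography is balanced by the buoyancy of the root, ρ_c h = (ρ_m − ρ_c) r.
r = h · ρ_c / (ρ_m − ρ_c) = 5.95 km × 2780 / (3320 − 2780) = 30.6 km.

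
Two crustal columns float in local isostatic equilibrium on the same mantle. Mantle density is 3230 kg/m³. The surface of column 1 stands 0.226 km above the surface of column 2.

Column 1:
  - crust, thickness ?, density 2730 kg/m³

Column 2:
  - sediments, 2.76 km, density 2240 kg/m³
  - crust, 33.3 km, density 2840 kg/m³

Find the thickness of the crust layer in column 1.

32.9 km

Take the compensation level at the base of the deeper column (depth z_c below the surface of column 1) and equate Σ ρ_i t_i down to z_c; mantle fills any gap and the z_c terms cancel.
Column 1: x×2730 + (z_c − 0 − x)×3230
Column 2: 0.226×0 + 2.76×2240 + 33.3×2840 + (z_c − 0.226 − 36.06)×3230
The z_c×3230 term appears on both sides and cancels. Collect the known terms of each column as K = Σ(ρt)_known − 3230 × (depth of known layers): K_1 = 0 − 3230×0 = 0; K_2 = 100754.4 − 3230×(0.226 + 36.06) = −16449.38.
Balance: K_1 − x×(3230 − 2730) = K_2, so x = (K_1 − K_2)/(3230 − 2730) = 16449.4/500 = 32.9 km.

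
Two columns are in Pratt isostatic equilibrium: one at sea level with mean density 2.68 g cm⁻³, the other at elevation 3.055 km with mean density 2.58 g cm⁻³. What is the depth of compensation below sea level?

78.8 km

ρ_ref D = ρ (D + h) → D (ρ_ref − ρ) = ρ h.
D = ρ h/(ρ_ref − ρ) = 2.58 × 3.055 km/(2.68 − 2.58) = 78.8 km.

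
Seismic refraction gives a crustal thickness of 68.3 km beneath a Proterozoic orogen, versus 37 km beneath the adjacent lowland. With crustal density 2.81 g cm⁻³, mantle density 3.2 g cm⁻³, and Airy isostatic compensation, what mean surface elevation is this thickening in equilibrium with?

Excess crust Δ = 68.3 km − 37 km = 31.3 km, split between elevation h and root r with h + r = Δ.
Airy balance ρ_c h = (ρ_m − ρ_c) r gives r = h ρ_c/(ρ_m − ρ_c), so h (1 + ρ_c/(ρ_m − ρ_c)) = Δ, i.e. h = Δ (ρ_m − ρ_c)/ρ_m.
h = 31.3 km × 0.39/3.2 = 3.81 km.

3.81 km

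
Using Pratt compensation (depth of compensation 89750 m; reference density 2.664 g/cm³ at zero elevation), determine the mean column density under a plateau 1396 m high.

2.62 g/cm³

Pratt balance: ρ_ref D = ρ (D + h).
ρ = ρ_ref D/(D + h) = 2.664 × 89750 m/(89750 m + 1396 m) = 2.62 g/cm³.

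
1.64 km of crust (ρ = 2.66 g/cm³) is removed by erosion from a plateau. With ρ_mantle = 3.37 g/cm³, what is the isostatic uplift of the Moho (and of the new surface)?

Unloading: uplift u = e ρ_c/ρ_m = 1.64 km × 2.66/3.37 = 1.29 km.

1.29 km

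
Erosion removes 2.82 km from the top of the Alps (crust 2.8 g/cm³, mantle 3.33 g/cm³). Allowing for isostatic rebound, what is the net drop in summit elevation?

Rebound u = e ρ_c/ρ_m = 2.82 km × 2.8/3.33 = 2.371 km.
Net surface drop = e − u = 2.82 km − 2.371 km = e (ρ_m − ρ_c)/ρ_m = 0.449 km.

0.449 km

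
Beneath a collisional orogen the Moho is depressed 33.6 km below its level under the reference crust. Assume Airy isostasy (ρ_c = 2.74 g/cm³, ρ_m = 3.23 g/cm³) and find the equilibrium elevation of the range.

For local isostatic compensation: ρ_c h = (ρ_m − ρ_c) r.
h = r (ρ_m − ρ_c) / ρ_c = 33.6 km × (3.23 − 2.74) / 2.74 = 6.01 km.

6.01 km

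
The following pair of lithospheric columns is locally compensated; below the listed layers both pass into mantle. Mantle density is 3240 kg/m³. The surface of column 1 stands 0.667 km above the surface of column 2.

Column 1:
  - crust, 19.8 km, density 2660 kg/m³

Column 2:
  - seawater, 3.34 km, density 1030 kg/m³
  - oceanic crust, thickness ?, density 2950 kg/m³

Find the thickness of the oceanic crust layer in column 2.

6.69 km

Take the compensation level at the base of the deeper column (depth z_c below the surface of column 1) and equate Σ ρ_i t_i down to z_c; mantle fills any gap and the z_c terms cancel.
Column 1: 19.8×2660 + (z_c − 19.8)×3240
Column 2: 0.667×0 + 3.34×1030 + x×2950 + (z_c − 0.667 − 3.34 − x)×3240
The z_c×3240 term appears on both sides and cancels. Collect the known terms of each column as K = Σ(ρt)_known − 3240 × (depth of known layers): K_1 = 52668 − 3240×19.8 = −11484; K_2 = 3440.2 − 3240×(0.667 + 3.34) = −9542.48.
Balance: K_1 = K_2 − x×(3240 − 2950), so x = (K_2 − K_1)/(3240 − 2950) = 1941.52/290 = 6.69 km.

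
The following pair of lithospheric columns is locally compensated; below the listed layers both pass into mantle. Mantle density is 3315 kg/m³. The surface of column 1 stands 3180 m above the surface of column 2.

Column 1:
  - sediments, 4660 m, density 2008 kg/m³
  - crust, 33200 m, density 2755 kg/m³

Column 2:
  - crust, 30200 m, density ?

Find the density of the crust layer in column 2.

2850 kg/m³

Take the compensation level at the base of the deeper column (depth z_c below the surface of column 1) and equate Σ ρ_i t_i down to z_c; mantle fills any gap and the z_c terms cancel.
Column 1: 4660×2008 + 33200×2755 + (z_c − 37860)×3315
Column 2: 3180×0 + 30200×ρ + (z_c − 3180 − 30200)×3315
The z_c×3315 term appears on both sides and cancels. Collect the known terms of each column as K = Σ(ρt)_known − 3315 × (depth of known layers): K_1 = 100823280 − 3315×37860 = −24682620; K_2 = 0 − 3315×(3180 + 30200) = −110654700.
Balance: K_1 = K_2 + 30200×ρ, so ρ = (K_1 − K_2)/30200 = 85972100/30200 = 2850 kg/m³.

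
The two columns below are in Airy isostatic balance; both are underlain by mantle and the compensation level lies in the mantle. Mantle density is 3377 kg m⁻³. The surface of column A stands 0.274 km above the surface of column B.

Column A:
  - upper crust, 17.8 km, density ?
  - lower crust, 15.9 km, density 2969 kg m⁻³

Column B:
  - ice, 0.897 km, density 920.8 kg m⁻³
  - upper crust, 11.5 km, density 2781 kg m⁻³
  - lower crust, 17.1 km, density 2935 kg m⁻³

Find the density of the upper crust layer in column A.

2760 kg m⁻³

Take the compensation level at the base of the deeper column (depth z_c below the surface of column A) and equate Σ ρ_i t_i down to z_c; mantle fills any gap and the z_c terms cancel.
Column A: 17.8×ρ + 15.9×2969 + (z_c − 33.7)×3377
Column B: 0.274×0 + 0.897×920.8 + 11.5×2781 + 17.1×2935 + (z_c − 0.274 − 29.497)×3377
The z_c×3377 term appears on both sides and cancels. Collect the known terms of each column as K = Σ(ρt)_known − 3377 × (depth of known layers): K_A = 47207.1 − 3377×33.7 = −66597.8; K_B = 82995.9576 − 3377×(0.274 + 29.497) = −17540.7094.
Balance: K_A + 17.8×ρ = K_B, so ρ = (K_B − K_A)/17.8 = 49057.1/17.8 = 2760 kg m⁻³.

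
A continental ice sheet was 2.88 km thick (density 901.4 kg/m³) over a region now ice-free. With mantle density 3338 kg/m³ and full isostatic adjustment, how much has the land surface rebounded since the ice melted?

Removing the load lets mantle flow back in; uplift u satisfies ρ_ice t = ρ_m u.
u = t ρ_ice/ρ_m = 2.88 km × 901.4/3338 = 0.778 km.

0.778 km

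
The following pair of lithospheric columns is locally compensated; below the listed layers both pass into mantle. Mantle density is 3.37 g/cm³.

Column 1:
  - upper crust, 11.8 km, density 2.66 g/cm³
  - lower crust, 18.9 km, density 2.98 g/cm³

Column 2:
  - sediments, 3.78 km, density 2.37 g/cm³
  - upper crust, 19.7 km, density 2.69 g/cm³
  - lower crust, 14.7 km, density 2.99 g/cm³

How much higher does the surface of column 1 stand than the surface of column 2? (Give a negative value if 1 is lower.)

−2.08 km

For any compensation level in the mantle, the mantle terms cancel and isostasy reduces to e = (Σt_1 − Σt_2) − (Σ(ρt)_1 − Σ(ρt)_2) / ρ_m.
Σt_1 = 30.7 km; Σt_2 = 38.18 km; Σ(ρt)_1 = 87.71; Σ(ρt)_2 = 105.9046 (in km·g/cm³).
e = (30.7 − 38.18) − (87.71 − 105.9046) / 3.37 = −2.08 km.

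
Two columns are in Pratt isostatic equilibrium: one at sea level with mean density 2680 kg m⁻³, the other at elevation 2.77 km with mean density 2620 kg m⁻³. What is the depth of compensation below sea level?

ρ_ref D = ρ (D + h) → D (ρ_ref − ρ) = ρ h.
D = ρ h/(ρ_ref − ρ) = 2620 × 2.77 km/(2680 − 2620) = 121 km.

121 km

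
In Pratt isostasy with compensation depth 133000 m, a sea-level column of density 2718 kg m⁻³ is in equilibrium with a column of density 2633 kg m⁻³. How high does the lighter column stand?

ρ_ref D = ρ (D + h) → h = D (ρ_ref − ρ)/ρ.
h = 133000 m × (2718 − 2633)/2633 = 4290 m.

4290 m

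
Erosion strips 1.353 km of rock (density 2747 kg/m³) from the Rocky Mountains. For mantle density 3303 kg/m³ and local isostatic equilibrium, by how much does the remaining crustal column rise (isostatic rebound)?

1.13 km

Unloading: uplift u = e ρ_c/ρ_m = 1.353 km × 2747/3303 = 1.13 km.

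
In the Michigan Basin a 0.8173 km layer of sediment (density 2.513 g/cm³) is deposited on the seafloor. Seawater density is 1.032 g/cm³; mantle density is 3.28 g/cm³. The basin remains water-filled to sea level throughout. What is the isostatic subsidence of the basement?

0.538 km

Submarine loading: the sediment displaces seawater, and the subsidence is in turn flooded, so s (ρ_m − ρ_w) = t (ρ_sed − ρ_w).
s = 0.8173 km × (2.513 − 1.032) / (3.28 − 1.032) = 0.538 km.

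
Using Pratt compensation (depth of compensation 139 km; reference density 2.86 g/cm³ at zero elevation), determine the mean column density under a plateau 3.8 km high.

Pratt balance: ρ_ref D = ρ (D + h).
ρ = ρ_ref D/(D + h) = 2.86 × 139 km/(139 km + 3.8 km) = 2.78 g/cm³.

2.78 g/cm³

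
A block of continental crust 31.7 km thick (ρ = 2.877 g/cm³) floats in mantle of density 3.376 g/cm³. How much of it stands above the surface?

4.69 km

Floating equilibrium: submerged depth d = t ρ_obj/ρ_fluid = 31.7 km × 2.877/3.376 = 27.01 km.
Freeboard = t − d = 31.7 km − 27.01 km = 4.69 km.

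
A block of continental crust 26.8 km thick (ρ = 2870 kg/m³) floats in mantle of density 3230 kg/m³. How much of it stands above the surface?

2.99 km

Floating equilibrium: submerged depth d = t ρ_obj/ρ_fluid = 26.8 km × 2870/3230 = 23.81 km.
Freeboard = t − d = 26.8 km − 23.81 km = 2.99 km.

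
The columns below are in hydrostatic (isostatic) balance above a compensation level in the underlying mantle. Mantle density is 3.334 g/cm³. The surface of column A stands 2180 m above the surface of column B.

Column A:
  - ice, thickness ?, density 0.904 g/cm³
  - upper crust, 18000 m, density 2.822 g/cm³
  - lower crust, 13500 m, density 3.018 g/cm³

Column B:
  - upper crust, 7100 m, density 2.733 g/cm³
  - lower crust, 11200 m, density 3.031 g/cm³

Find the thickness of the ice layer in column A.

Take the compensation level at the base of the deeper column (depth z_c below the surface of column A) and equate Σ ρ_i t_i down to z_c; mantle fills any gap and the z_c terms cancel.
Column A: x×0.904 + 18000×2.822 + 13500×3.018 + (z_c − 31500 − x)×3.334
Column B: 2180×0 + 7100×2.733 + 11200×3.031 + (z_c − 2180 − 18300)×3.334
The z_c×3.334 term appears on both sides and cancels. Collect the known terms of each column as K = Σ(ρt)_known − 3.334 × (depth of known layers): K_A = 91539 − 3.334×31500 = −13482; K_B = 53351.5 − 3.334×(2180 + 18300) = −14928.82.
Balance: K_A − x×(3.334 − 0.904) = K_B, so x = (K_A − K_B)/(3.334 − 0.904) = 1446.82/2.43 = 595 m.

595 m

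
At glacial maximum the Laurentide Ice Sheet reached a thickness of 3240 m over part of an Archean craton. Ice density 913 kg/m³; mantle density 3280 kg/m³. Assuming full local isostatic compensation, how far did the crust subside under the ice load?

Balancing pressure at the compensation depth: the ice load ρ_ice t is balanced by mantle displaced below, ρ_m s.
s = t ρ_ice / ρ_m = 3240 m × 913/3280 = 902 m.

902 m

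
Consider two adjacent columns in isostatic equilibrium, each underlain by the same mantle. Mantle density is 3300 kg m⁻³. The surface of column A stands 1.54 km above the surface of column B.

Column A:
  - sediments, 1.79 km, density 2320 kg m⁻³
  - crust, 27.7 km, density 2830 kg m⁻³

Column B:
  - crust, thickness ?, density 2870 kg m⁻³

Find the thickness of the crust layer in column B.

22.5 km

Take the compensation level at the base of the deeper column (depth z_c below the surface of column A) and equate Σ ρ_i t_i down to z_c; mantle fills any gap and the z_c terms cancel.
Column A: 1.79×2320 + 27.7×2830 + (z_c − 29.49)×3300
Column B: 1.54×0 + x×2870 + (z_c − 1.54 − 0 − x)×3300
The z_c×3300 term appears on both sides and cancels. Collect the known terms of each column as K = Σ(ρt)_known − 3300 × (depth of known layers): K_A = 82543.8 − 3300×29.49 = −14773.2; K_B = 0 − 3300×(1.54 + 0) = −5082.
Balance: K_A = K_B − x×(3300 − 2870), so x = (K_B − K_A)/(3300 − 2870) = 9691.2/430 = 22.5 km.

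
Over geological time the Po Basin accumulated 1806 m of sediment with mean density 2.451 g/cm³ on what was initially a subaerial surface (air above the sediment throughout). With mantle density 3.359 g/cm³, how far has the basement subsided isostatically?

1320 m

Subaerial load: s = t ρ_sed / ρ_m = 1806 m × 2.451/3.359 = 1320 m.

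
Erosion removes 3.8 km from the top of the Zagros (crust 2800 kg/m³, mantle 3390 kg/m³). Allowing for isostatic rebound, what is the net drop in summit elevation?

Rebound u = e ρ_c/ρ_m = 3.8 km × 2800/3390 = 3.139 km.
Net surface drop = e − u = 3.8 km − 3.139 km = e (ρ_m − ρ_c)/ρ_m = 0.661 km.

0.661 km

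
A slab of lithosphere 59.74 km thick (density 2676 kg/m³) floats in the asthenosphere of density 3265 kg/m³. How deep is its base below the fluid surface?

Draft d = t ρ_obj/ρ_fluid = 59.74 km × 2676/3265 = 49 km.

49 km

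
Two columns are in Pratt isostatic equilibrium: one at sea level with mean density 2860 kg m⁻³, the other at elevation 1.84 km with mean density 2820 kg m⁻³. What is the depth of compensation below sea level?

ρ_ref D = ρ (D + h) → D (ρ_ref − ρ) = ρ h.
D = ρ h/(ρ_ref − ρ) = 2820 × 1.84 km/(2860 − 2820) = 130 km.

130 km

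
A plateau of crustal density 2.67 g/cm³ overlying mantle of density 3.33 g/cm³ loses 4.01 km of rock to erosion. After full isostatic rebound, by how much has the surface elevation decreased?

Rebound u = e ρ_c/ρ_m = 4.01 km × 2.67/3.33 = 3.215 km.
Net surface drop = e − u = 4.01 km − 3.215 km = e (ρ_m − ρ_c)/ρ_m = 0.795 km.

0.795 km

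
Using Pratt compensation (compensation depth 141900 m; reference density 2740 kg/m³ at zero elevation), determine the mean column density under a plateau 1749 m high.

Pratt balance: ρ_ref D = ρ (D + h).
ρ = ρ_ref D/(D + h) = 2740 × 141900 m/(141900 m + 1749 m) = 2710 kg/m³.

2710 kg/m³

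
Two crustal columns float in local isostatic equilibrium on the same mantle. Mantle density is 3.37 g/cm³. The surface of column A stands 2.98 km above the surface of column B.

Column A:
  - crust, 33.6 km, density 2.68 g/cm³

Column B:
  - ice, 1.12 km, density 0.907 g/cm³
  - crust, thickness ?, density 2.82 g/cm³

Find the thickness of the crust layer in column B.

Take the compensation level at the base of the deeper column (depth z_c below the surface of column A) and equate Σ ρ_i t_i down to z_c; mantle fills any gap and the z_c terms cancel.
Column A: 33.6×2.68 + (z_c − 33.6)×3.37
Column B: 2.98×0 + 1.12×0.907 + x×2.82 + (z_c − 2.98 − 1.12 − x)×3.37
The z_c×3.37 term appears on both sides and cancels. Collect the known terms of each column as K = Σ(ρt)_known − 3.37 × (depth of known layers): K_A = 90.048 − 3.37×33.6 = −23.184; K_B = 1.01584 − 3.37×(2.98 + 1.12) = −12.80116.
Balance: K_A = K_B − x×(3.37 − 2.82), so x = (K_B − K_A)/(3.37 − 2.82) = 10.3828/0.55 = 18.9 km.

18.9 km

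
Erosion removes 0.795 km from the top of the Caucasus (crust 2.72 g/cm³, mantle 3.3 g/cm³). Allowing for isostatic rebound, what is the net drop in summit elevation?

0.14 km

Rebound u = e ρ_c/ρ_m = 0.795 km × 2.72/3.3 = 0.6553 km.
Net surface drop = e − u = 0.795 km − 0.6553 km = e (ρ_m − ρ_c)/ρ_m = 0.14 km.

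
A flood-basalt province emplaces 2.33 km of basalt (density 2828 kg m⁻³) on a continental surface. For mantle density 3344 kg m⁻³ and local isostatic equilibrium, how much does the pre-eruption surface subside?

1.97 km

Subaerial loading: s = t ρ_load / ρ_m.
s = 2.33 km × 2828/3344 = 1.97 km.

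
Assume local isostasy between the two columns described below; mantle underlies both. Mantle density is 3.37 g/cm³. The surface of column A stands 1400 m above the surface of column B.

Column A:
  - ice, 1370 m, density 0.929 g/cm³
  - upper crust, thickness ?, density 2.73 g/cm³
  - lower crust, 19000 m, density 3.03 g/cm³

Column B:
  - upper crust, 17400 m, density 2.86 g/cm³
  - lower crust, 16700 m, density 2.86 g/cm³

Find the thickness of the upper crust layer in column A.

19200 m

Take the compensation level at the base of the deeper column (depth z_c below the surface of column A) and equate Σ ρ_i t_i down to z_c; mantle fills any gap and the z_c terms cancel.
Column A: 1370×0.929 + x×2.73 + 19000×3.03 + (z_c − 20370 − x)×3.37
Column B: 1400×0 + 17400×2.86 + 16700×2.86 + (z_c − 1400 − 34100)×3.37
The z_c×3.37 term appears on both sides and cancels. Collect the known terms of each column as K = Σ(ρt)_known − 3.37 × (depth of known layers): K_A = 58842.73 − 3.37×20370 = −9804.17; K_B = 97526 − 3.37×(1400 + 34100) = −22109.
Balance: K_A − x×(3.37 − 2.73) = K_B, so x = (K_A − K_B)/(3.37 − 2.73) = 12304.8/0.64 = 19200 m.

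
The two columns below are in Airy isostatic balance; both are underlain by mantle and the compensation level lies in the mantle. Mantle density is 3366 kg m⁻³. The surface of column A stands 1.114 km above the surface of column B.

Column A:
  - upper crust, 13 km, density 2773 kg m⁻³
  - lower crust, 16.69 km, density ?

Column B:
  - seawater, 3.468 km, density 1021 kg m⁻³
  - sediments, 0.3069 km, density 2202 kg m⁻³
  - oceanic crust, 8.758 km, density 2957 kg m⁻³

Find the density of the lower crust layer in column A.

Take the compensation level at the base of the deeper column (depth z_c below the surface of column A) and equate Σ ρ_i t_i down to z_c; mantle fills any gap and the z_c terms cancel.
Column A: 13×2773 + 16.69×ρ + (z_c − 29.69)×3366
Column B: 1.114×0 + 3.468×1021 + 0.3069×2202 + 8.758×2957 + (z_c − 1.114 − 12.5329)×3366
The z_c×3366 term appears on both sides and cancels. Collect the known terms of each column as K = Σ(ρt)_known − 3366 × (depth of known layers): K_A = 36049 − 3366×29.69 = −63887.54; K_B = 30114.0278 − 3366×(1.114 + 12.5329) = −15821.4376.
Balance: K_A + 16.69×ρ = K_B, so ρ = (K_B − K_A)/16.69 = 48066.1/16.69 = 2880 kg m⁻³.

2880 kg m⁻³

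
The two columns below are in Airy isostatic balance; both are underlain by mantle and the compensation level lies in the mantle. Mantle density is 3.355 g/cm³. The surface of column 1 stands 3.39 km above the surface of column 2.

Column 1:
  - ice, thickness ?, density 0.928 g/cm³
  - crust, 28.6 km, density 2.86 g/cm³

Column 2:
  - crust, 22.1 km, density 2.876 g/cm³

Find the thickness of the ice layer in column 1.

Take the compensation level at the base of the deeper column (depth z_c below the surface of column 1) and equate Σ ρ_i t_i down to z_c; mantle fills any gap and the z_c terms cancel.
Column 1: x×0.928 + 28.6×2.86 + (z_c − 28.6 − x)×3.355
Column 2: 3.39×0 + 22.1×2.876 + (z_c − 3.39 − 22.1)×3.355
The z_c×3.355 term appears on both sides and cancels. Collect the known terms of each column as K = Σ(ρt)_known − 3.355 × (depth of known layers): K_1 = 81.796 − 3.355×28.6 = −14.157; K_2 = 63.5596 − 3.355×(3.39 + 22.1) = −21.95935.
Balance: K_1 − x×(3.355 − 0.928) = K_2, so x = (K_1 − K_2)/(3.355 − 0.928) = 7.80235/2.427 = 3.21 km.

3.21 km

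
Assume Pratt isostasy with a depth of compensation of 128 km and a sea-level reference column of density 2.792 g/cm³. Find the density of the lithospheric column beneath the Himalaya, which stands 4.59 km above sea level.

Pratt balance: ρ_ref D = ρ (D + h).
ρ = ρ_ref D/(D + h) = 2.792 × 128 km/(128 km + 4.59 km) = 2.7 g/cm³.

2.7 g/cm³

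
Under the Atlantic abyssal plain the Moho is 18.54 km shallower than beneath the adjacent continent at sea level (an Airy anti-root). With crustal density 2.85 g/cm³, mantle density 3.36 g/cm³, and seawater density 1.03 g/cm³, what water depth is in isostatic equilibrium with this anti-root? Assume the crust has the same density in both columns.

5.2 km

Replacing a thickness d of crust by seawater at the top must be balanced by replacing crust with mantle at the base: d (ρ_c − ρ_w) = a (ρ_m − ρ_c).
d = a (ρ_m − ρ_c)/(ρ_c − ρ_w) = 18.54 km × 0.51/1.82 = 5.2 km.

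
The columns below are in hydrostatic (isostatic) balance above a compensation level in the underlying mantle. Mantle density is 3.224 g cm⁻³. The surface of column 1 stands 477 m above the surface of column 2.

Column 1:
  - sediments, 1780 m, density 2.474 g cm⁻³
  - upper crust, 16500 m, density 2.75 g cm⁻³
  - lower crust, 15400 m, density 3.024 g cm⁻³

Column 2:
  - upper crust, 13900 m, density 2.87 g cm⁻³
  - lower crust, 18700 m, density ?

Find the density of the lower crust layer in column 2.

Take the compensation level at the base of the deeper column (depth z_c below the surface of column 1) and equate Σ ρ_i t_i down to z_c; mantle fills any gap and the z_c terms cancel.
Column 1: 1780×2.474 + 16500×2.75 + 15400×3.024 + (z_c − 33680)×3.224
Column 2: 477×0 + 13900×2.87 + 18700×ρ + (z_c − 477 − 32600)×3.224
The z_c×3.224 term appears on both sides and cancels. Collect the known terms of each column as K = Σ(ρt)_known − 3.224 × (depth of known layers): K_1 = 96348.32 − 3.224×33680 = −12236; K_2 = 39893 − 3.224×(477 + 32600) = −66747.248.
Balance: K_1 = K_2 + 18700×ρ, so ρ = (K_1 − K_2)/18700 = 54511.2/18700 = 2.92 g cm⁻³.

2.92 g cm⁻³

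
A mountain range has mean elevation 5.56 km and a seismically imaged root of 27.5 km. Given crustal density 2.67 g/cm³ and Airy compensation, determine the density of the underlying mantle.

3.21 g/cm³

Airy balance: ρ_c h = (ρ_m − ρ_c) r → ρ_m = ρ_c (1 + h/r).
ρ_m = 2.67 × (1 + 5.56 km/27.5 km) = 3.21 g/cm³.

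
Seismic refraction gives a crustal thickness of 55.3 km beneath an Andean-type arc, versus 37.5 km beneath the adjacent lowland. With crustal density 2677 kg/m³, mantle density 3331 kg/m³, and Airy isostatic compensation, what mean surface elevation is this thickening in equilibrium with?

Excess crust Δ = 55.3 km − 37.5 km = 17.8 km, split between elevation h and root r with h + r = Δ.
Airy balance ρ_c h = (ρ_m − ρ_c) r gives r = h ρ_c/(ρ_m − ρ_c), so h (1 + ρ_c/(ρ_m − ρ_c)) = Δ, i.e. h = Δ (ρ_m − ρ_c)/ρ_m.
h = 17.8 km × 654/3331 = 3.49 km.

3.49 km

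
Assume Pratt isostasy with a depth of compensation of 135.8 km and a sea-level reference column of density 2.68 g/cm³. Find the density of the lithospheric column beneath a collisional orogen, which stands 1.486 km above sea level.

2.65 g/cm³

Pratt balance: ρ_ref D = ρ (D + h).
ρ = ρ_ref D/(D + h) = 2.68 × 135.8 km/(135.8 km + 1.486 km) = 2.65 g/cm³.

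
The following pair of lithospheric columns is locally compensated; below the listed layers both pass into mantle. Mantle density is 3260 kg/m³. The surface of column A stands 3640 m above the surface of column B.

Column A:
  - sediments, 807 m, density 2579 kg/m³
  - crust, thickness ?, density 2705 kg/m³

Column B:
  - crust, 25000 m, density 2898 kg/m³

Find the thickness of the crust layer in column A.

Take the compensation level at the base of the deeper column (depth z_c below the surface of column A) and equate Σ ρ_i t_i down to z_c; mantle fills any gap and the z_c terms cancel.
Column A: 807×2579 + x×2705 + (z_c − 807 − x)×3260
Column B: 3640×0 + 25000×2898 + (z_c − 3640 − 25000)×3260
The z_c×3260 term appears on both sides and cancels. Collect the known terms of each column as K = Σ(ρt)_known − 3260 × (depth of known layers): K_A = 2081253 − 3260×807 = −549567; K_B = 72450000 − 3260×(3640 + 25000) = −20916400.
Balance: K_A − x×(3260 − 2705) = K_B, so x = (K_A − K_B)/(3260 − 2705) = 20366800/555 = 36700 m.

36700 m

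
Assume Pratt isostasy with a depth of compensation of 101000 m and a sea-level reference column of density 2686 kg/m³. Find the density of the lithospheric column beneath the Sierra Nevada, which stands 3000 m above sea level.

Pratt balance: ρ_ref D = ρ (D + h).
ρ = ρ_ref D/(D + h) = 2686 × 101000 m/(101000 m + 3000 m) = 2610 kg/m³.

2610 kg/m³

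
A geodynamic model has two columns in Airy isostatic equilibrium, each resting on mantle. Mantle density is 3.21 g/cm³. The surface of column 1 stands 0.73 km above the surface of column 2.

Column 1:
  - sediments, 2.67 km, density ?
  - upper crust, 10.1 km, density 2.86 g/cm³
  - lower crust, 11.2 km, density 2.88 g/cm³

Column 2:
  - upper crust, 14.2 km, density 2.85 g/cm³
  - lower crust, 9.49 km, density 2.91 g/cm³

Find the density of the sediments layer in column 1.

2.06 g/cm³

Take the compensation level at the base of the deeper column (depth z_c below the surface of column 1) and equate Σ ρ_i t_i down to z_c; mantle fills any gap and the z_c terms cancel.
Column 1: 2.67×ρ + 10.1×2.86 + 11.2×2.88 + (z_c − 23.97)×3.21
Column 2: 0.73×0 + 14.2×2.85 + 9.49×2.91 + (z_c − 0.73 − 23.69)×3.21
The z_c×3.21 term appears on both sides and cancels. Collect the known terms of each column as K = Σ(ρt)_known − 3.21 × (depth of known layers): K_1 = 61.142 − 3.21×23.97 = −15.8017; K_2 = 68.0859 − 3.21×(0.73 + 23.69) = −10.3023.
Balance: K_1 + 2.67×ρ = K_2, so ρ = (K_2 − K_1)/2.67 = 5.4994/2.67 = 2.06 g/cm³.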